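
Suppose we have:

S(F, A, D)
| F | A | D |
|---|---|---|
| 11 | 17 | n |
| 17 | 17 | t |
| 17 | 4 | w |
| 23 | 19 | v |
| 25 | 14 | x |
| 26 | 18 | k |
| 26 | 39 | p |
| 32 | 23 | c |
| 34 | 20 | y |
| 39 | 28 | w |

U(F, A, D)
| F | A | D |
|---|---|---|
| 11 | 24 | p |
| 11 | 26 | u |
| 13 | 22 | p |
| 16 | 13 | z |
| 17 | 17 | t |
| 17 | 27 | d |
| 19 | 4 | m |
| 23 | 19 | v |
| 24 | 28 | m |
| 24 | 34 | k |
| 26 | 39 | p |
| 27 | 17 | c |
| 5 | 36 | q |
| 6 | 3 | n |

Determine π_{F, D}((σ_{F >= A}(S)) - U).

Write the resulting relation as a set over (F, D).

Selection F >= A: {(17, 17, t), (17, 4, w), (23, 19, v), (25, 14, x), (26, 18, k), (32, 23, c), (34, 20, y), (39, 28, w)}
Difference: {(17, 17, t), (17, 4, w), (23, 19, v), (25, 14, x), (26, 18, k), (32, 23, c), (34, 20, y), (39, 28, w)} with {(11, 24, p), (11, 26, u), (13, 22, p), (16, 13, z), (17, 17, t), (17, 27, d), (19, 4, m), (23, 19, v), (24, 28, m), (24, 34, k), (26, 39, p), (27, 17, c), (5, 36, q), (6, 3, n)} → {(17, 4, w), (25, 14, x), (26, 18, k), (32, 23, c), (34, 20, y), (39, 28, w)}
Keep only column(s) F, D: {(17, w), (25, x), (26, k), (32, c), (34, y), (39, w)}

{(17, w), (25, x), (26, k), (32, c), (34, y), (39, w)}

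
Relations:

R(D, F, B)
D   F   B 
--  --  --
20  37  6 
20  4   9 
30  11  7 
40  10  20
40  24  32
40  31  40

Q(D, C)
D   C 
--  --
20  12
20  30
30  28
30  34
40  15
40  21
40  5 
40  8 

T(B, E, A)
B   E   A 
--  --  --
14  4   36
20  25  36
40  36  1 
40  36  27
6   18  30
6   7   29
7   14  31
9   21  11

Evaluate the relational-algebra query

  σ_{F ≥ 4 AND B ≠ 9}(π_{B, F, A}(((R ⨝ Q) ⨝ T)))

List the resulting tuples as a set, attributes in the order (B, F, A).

Natural join on D: {(20, 37, 6, 12), (20, 37, 6, 30), (20, 4, 9, 12), (20, 4, 9, 30), (30, 11, 7, 28), (30, 11, 7, 34), (40, 10, 20, 15), (40, 10, 20, 21), (40, 10, 20, 5), (40, 10, 20, 8), (40, 24, 32, 15), (40, 24, 32, 21), (40, 24, 32, 5), (40, 24, 32, 8), (40, 31, 40, 15), (40, 31, 40, 21), (40, 31, 40, 5), (40, 31, 40, 8)}
Natural join on B: {(20, 37, 6, 12, 18, 30), (20, 37, 6, 12, 7, 29), (20, 37, 6, 30, 18, 30), (20, 37, 6, 30, 7, 29), (20, 4, 9, 12, 21, 11), (20, 4, 9, 30, 21, 11), (30, 11, 7, 28, 14, 31), (30, 11, 7, 34, 14, 31), (40, 10, 20, 15, 25, 36), (40, 10, 20, 21, 25, 36), (40, 10, 20, 5, 25, 36), (40, 10, 20, 8, 25, 36), (40, 31, 40, 15, 36, 1), (40, 31, 40, 15, 36, 27), (40, 31, 40, 21, 36, 1), (40, 31, 40, 21, 36, 27), (40, 31, 40, 5, 36, 1), (40, 31, 40, 5, 36, 27), (40, 31, 40, 8, 36, 1), (40, 31, 40, 8, 36, 27)}
Projecting to B, F, A (13 duplicate(s) eliminated): {(20, 10, 36), (40, 31, 1), (40, 31, 27), (6, 37, 29), (6, 37, 30), (7, 11, 31), (9, 4, 11)}
σ[F ≥ 4 AND B ≠ 9]: keep tuples satisfying F ≥ 4 AND B ≠ 9 → {(20, 10, 36), (40, 31, 1), (40, 31, 27), (6, 37, 29), (6, 37, 30), (7, 11, 31)}

{(20, 10, 36), (40, 31, 1), (40, 31, 27), (6, 37, 29), (6, 37, 30), (7, 11, 31)}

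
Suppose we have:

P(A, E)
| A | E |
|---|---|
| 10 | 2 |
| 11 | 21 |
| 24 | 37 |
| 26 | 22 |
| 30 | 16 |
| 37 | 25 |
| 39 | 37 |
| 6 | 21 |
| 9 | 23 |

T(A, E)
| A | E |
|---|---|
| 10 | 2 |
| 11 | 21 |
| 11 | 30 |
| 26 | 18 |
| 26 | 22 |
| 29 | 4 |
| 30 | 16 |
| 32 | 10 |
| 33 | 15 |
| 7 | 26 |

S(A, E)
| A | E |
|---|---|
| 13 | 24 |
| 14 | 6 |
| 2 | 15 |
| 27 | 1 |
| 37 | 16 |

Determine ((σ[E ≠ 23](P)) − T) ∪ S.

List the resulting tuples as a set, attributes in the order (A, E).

Filtering on E ≠ 23 leaves {(10, 2), (11, 21), (24, 37), (26, 22), (30, 16), (37, 25), (39, 37), (6, 21)}.
Taking the difference: {(24, 37), (37, 25), (39, 37), (6, 21)}
Taking the union: {(13, 24), (14, 6), (2, 15), (24, 37), (27, 1), (37, 16), (37, 25), (39, 37), (6, 21)}

{(13, 24), (14, 6), (2, 15), (24, 37), (27, 1), (37, 16), (37, 25), (39, 37), (6, 21)}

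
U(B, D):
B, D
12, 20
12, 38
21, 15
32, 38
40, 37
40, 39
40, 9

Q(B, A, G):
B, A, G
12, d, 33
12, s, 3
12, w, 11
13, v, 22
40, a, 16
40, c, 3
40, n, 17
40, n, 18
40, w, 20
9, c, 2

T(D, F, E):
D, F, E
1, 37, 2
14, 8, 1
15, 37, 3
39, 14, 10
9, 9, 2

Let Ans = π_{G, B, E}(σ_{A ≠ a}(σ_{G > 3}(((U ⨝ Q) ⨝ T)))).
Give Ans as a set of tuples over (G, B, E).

U ⋈ Q (natural join on B): {(12, 20, d, 33), (12, 20, s, 3), (12, 20, w, 11), (12, 38, d, 33), (12, 38, s, 3), (12, 38, w, 11), (40, 37, a, 16), (40, 37, c, 3), (40, 37, n, 17), (40, 37, n, 18), (40, 37, w, 20), (40, 39, a, 16), (40, 39, c, 3), (40, 39, n, 17), (40, 39, n, 18), (40, 39, w, 20), (40, 9, a, 16), (40, 9, c, 3), (40, 9, n, 17), (40, 9, n, 18), (40, 9, w, 20)}
(U ⨝ Q) ⋈ T (natural join on D): {(40, 39, a, 16, 14, 10), (40, 39, c, 3, 14, 10), (40, 39, n, 17, 14, 10), (40, 39, n, 18, 14, 10), (40, 39, w, 20, 14, 10), (40, 9, a, 16, 9, 2), (40, 9, c, 3, 9, 2), (40, 9, n, 17, 9, 2), (40, 9, n, 18, 9, 2), (40, 9, w, 20, 9, 2)}
Filtering on G > 3 leaves {(40, 39, a, 16, 14, 10), (40, 39, n, 17, 14, 10), (40, 39, n, 18, 14, 10), (40, 39, w, 20, 14, 10), (40, 9, a, 16, 9, 2), (40, 9, n, 17, 9, 2), (40, 9, n, 18, 9, 2), (40, 9, w, 20, 9, 2)}.
Filtering on A ≠ a leaves {(40, 39, n, 17, 14, 10), (40, 39, n, 18, 14, 10), (40, 39, w, 20, 14, 10), (40, 9, n, 17, 9, 2), (40, 9, n, 18, 9, 2), (40, 9, w, 20, 9, 2)}.
Projecting to G, B, E: {(17, 40, 10), (17, 40, 2), (18, 40, 10), (18, 40, 2), (20, 40, 10), (20, 40, 2)}

{(17, 40, 10), (17, 40, 2), (18, 40, 10), (18, 40, 2), (20, 40, 10), (20, 40, 2)}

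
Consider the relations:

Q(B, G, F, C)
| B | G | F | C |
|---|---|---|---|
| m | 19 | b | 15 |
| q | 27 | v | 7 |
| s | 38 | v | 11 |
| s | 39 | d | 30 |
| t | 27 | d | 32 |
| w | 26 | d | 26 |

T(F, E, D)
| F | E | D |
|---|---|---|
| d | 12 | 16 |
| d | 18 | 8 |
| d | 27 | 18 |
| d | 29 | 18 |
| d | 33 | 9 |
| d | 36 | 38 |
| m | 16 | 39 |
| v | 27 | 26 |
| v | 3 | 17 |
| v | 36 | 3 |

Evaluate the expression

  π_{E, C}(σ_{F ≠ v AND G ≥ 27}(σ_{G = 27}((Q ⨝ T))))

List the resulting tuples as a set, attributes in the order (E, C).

{(12, 32), (18, 32), (27, 32), (29, 32), (33, 32), (36, 32)}

Natural join on F: {(q, 27, v, 7, 27, 26), (q, 27, v, 7, 3, 17), (q, 27, v, 7, 36, 3), (s, 38, v, 11, 27, 26), (s, 38, v, 11, 3, 17), (s, 38, v, 11, 36, 3), (s, 39, d, 30, 12, 16), (s, 39, d, 30, 18, 8), (s, 39, d, 30, 27, 18), (s, 39, d, 30, 29, 18), (s, 39, d, 30, 33, 9), (s, 39, d, 30, 36, 38), (t, 27, d, 32, 12, 16), (t, 27, d, 32, 18, 8), (t, 27, d, 32, 27, 18), (t, 27, d, 32, 29, 18), (t, 27, d, 32, 33, 9), (t, 27, d, 32, 36, 38), (w, 26, d, 26, 12, 16), (w, 26, d, 26, 18, 8), (w, 26, d, 26, 27, 18), (w, 26, d, 26, 29, 18), (w, 26, d, 26, 33, 9), (w, 26, d, 26, 36, 38)}
Filtering on G = 27 leaves {(q, 27, v, 7, 27, 26), (q, 27, v, 7, 3, 17), (q, 27, v, 7, 36, 3), (t, 27, d, 32, 12, 16), (t, 27, d, 32, 18, 8), (t, 27, d, 32, 27, 18), (t, 27, d, 32, 29, 18), (t, 27, d, 32, 33, 9), (t, 27, d, 32, 36, 38)}.
Filtering on F ≠ v AND G ≥ 27 leaves {(t, 27, d, 32, 12, 16), (t, 27, d, 32, 18, 8), (t, 27, d, 32, 27, 18), (t, 27, d, 32, 29, 18), (t, 27, d, 32, 33, 9), (t, 27, d, 32, 36, 38)}.
Keep only column(s) E, C: {(12, 32), (18, 32), (27, 32), (29, 32), (33, 32), (36, 32)}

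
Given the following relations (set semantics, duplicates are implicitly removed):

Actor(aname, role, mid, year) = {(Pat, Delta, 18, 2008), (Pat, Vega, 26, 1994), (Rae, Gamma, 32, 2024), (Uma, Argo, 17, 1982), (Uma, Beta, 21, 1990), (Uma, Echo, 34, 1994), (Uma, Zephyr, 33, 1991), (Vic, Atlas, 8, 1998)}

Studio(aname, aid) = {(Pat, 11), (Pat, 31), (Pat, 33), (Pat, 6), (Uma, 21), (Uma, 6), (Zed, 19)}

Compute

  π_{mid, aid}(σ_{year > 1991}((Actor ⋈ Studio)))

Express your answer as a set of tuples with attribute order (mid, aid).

{(18, 11), (18, 31), (18, 33), (18, 6), (26, 11), (26, 31), (26, 33), (26, 6), (34, 21), (34, 6)}

Actor ⋈ Studio (natural join on aname): {(Pat, Delta, 18, 2008, 11), (Pat, Delta, 18, 2008, 31), (Pat, Delta, 18, 2008, 33), (Pat, Delta, 18, 2008, 6), (Pat, Vega, 26, 1994, 11), (Pat, Vega, 26, 1994, 31), (Pat, Vega, 26, 1994, 33), (Pat, Vega, 26, 1994, 6), (Uma, Argo, 17, 1982, 21), (Uma, Argo, 17, 1982, 6), (Uma, Beta, 21, 1990, 21), (Uma, Beta, 21, 1990, 6), (Uma, Echo, 34, 1994, 21), (Uma, Echo, 34, 1994, 6), (Uma, Zephyr, 33, 1991, 21), (Uma, Zephyr, 33, 1991, 6)}
Apply σ_{year > 1991}; surviving tuples: {(Pat, Delta, 18, 2008, 11), (Pat, Delta, 18, 2008, 31), (Pat, Delta, 18, 2008, 33), (Pat, Delta, 18, 2008, 6), (Pat, Vega, 26, 1994, 11), (Pat, Vega, 26, 1994, 31), (Pat, Vega, 26, 1994, 33), (Pat, Vega, 26, 1994, 6), (Uma, Echo, 34, 1994, 21), (Uma, Echo, 34, 1994, 6)}
π[mid, aid]: project onto (mid, aid) → {(18, 11), (18, 31), (18, 33), (18, 6), (26, 11), (26, 31), (26, 33), (26, 6), (34, 21), (34, 6)}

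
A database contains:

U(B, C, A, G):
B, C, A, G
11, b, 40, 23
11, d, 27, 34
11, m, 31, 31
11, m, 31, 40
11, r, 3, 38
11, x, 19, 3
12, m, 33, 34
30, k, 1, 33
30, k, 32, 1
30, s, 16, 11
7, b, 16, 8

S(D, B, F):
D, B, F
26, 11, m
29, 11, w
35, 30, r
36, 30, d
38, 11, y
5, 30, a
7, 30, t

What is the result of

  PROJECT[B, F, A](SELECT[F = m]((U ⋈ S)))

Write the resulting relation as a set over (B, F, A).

{(11, m, 19), (11, m, 27), (11, m, 3), (11, m, 31), (11, m, 40)}

Natural join on B: {(11, b, 40, 23, 26, m), (11, b, 40, 23, 29, w), (11, b, 40, 23, 38, y), (11, d, 27, 34, 26, m), (11, d, 27, 34, 29, w), (11, d, 27, 34, 38, y), (11, m, 31, 31, 26, m), (11, m, 31, 31, 29, w), (11, m, 31, 31, 38, y), (11, m, 31, 40, 26, m), (11, m, 31, 40, 29, w), (11, m, 31, 40, 38, y), (11, r, 3, 38, 26, m), (11, r, 3, 38, 29, w), (11, r, 3, 38, 38, y), (11, x, 19, 3, 26, m), (11, x, 19, 3, 29, w), (11, x, 19, 3, 38, y), (30, k, 1, 33, 35, r), (30, k, 1, 33, 36, d), (30, k, 1, 33, 5, a), (30, k, 1, 33, 7, t), (30, k, 32, 1, 35, r), (30, k, 32, 1, 36, d), (30, k, 32, 1, 5, a), (30, k, 32, 1, 7, t), (30, s, 16, 11, 35, r), (30, s, 16, 11, 36, d), (30, s, 16, 11, 5, a), (30, s, 16, 11, 7, t)}
σ[F = m]: keep tuples satisfying F = m → {(11, b, 40, 23, 26, m), (11, d, 27, 34, 26, m), (11, m, 31, 31, 26, m), (11, m, 31, 40, 26, m), (11, r, 3, 38, 26, m), (11, x, 19, 3, 26, m)}
π_{B, F, A} gives {(11, m, 19), (11, m, 27), (11, m, 3), (11, m, 31), (11, m, 40)} (1 duplicate(s) eliminated).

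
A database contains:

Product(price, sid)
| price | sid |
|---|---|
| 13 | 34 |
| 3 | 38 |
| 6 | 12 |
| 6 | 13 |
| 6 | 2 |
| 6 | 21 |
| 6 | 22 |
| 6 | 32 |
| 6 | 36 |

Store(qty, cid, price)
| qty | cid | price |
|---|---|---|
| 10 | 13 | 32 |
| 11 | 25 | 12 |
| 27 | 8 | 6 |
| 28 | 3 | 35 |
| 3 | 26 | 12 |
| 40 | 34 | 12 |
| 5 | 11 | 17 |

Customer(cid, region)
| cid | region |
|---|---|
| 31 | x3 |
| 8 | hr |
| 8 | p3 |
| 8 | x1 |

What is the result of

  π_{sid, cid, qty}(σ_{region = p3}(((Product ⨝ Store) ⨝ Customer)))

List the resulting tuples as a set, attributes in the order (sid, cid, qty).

{(12, 8, 27), (13, 8, 27), (2, 8, 27), (21, 8, 27), (22, 8, 27), (32, 8, 27), (36, 8, 27)}

Natural join on price: {(6, 12, 27, 8), (6, 13, 27, 8), (6, 2, 27, 8), (6, 21, 27, 8), (6, 22, 27, 8), (6, 32, 27, 8), (6, 36, 27, 8)}
Natural join on cid: {(6, 12, 27, 8, hr), (6, 12, 27, 8, p3), (6, 12, 27, 8, x1), (6, 13, 27, 8, hr), (6, 13, 27, 8, p3), (6, 13, 27, 8, x1), (6, 2, 27, 8, hr), (6, 2, 27, 8, p3), (6, 2, 27, 8, x1), (6, 21, 27, 8, hr), (6, 21, 27, 8, p3), (6, 21, 27, 8, x1), (6, 22, 27, 8, hr), (6, 22, 27, 8, p3), (6, 22, 27, 8, x1), (6, 32, 27, 8, hr), (6, 32, 27, 8, p3), (6, 32, 27, 8, x1), (6, 36, 27, 8, hr), (6, 36, 27, 8, p3), (6, 36, 27, 8, x1)}
Filtering on region = p3 leaves {(6, 12, 27, 8, p3), (6, 13, 27, 8, p3), (6, 2, 27, 8, p3), (6, 21, 27, 8, p3), (6, 22, 27, 8, p3), (6, 32, 27, 8, p3), (6, 36, 27, 8, p3)}.
Keep only column(s) sid, cid, qty: {(12, 8, 27), (13, 8, 27), (2, 8, 27), (21, 8, 27), (22, 8, 27), (32, 8, 27), (36, 8, 27)}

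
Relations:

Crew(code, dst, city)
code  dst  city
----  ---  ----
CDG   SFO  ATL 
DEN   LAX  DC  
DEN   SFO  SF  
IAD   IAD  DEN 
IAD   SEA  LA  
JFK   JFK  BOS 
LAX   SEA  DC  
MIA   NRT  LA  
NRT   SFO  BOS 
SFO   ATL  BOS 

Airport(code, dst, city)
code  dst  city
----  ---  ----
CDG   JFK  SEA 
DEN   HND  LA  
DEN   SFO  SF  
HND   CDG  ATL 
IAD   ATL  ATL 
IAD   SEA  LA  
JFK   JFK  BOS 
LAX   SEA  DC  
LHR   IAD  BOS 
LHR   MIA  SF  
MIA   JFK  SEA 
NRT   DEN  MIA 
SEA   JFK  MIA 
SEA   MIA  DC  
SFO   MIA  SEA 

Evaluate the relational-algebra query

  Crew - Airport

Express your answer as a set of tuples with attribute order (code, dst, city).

{(CDG, SFO, ATL), (DEN, LAX, DC), (IAD, IAD, DEN), (MIA, NRT, LA), (NRT, SFO, BOS), (SFO, ATL, BOS)}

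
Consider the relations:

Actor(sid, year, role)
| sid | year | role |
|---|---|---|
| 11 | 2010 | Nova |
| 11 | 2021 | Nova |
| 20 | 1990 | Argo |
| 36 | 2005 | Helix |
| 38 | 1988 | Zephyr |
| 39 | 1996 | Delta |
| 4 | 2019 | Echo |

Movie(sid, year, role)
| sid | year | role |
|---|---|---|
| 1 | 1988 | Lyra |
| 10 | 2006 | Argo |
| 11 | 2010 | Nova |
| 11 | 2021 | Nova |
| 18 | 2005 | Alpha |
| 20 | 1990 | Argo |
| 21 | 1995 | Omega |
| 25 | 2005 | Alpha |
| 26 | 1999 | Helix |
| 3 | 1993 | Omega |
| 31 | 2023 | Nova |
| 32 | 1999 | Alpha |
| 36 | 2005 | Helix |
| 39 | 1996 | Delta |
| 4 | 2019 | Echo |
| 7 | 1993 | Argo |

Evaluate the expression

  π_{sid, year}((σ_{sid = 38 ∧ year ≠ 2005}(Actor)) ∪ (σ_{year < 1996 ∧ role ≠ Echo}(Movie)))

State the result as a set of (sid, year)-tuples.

Selection sid = 38 ∧ year ≠ 2005: {(38, 1988, Zephyr)}
Selection year < 1996 ∧ role ≠ Echo: {(1, 1988, Lyra), (20, 1990, Argo), (21, 1995, Omega), (3, 1993, Omega), (7, 1993, Argo)}
Taking the union: {(1, 1988, Lyra), (20, 1990, Argo), (21, 1995, Omega), (3, 1993, Omega), (38, 1988, Zephyr), (7, 1993, Argo)}
Projecting to sid, year: {(1, 1988), (20, 1990), (21, 1995), (3, 1993), (38, 1988), (7, 1993)}

{(1, 1988), (20, 1990), (21, 1995), (3, 1993), (38, 1988), (7, 1993)}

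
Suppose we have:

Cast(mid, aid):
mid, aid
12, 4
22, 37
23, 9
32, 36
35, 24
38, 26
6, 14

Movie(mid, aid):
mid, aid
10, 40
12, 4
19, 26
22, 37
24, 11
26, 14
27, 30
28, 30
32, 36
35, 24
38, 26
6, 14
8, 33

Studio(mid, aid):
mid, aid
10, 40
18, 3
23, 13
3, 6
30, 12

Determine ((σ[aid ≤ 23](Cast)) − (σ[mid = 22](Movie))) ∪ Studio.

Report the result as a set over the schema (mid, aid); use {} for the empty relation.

Apply σ_{aid ≤ 23}; surviving tuples: {(12, 4), (23, 9), (6, 14)}
Apply σ_{mid = 22}; surviving tuples: {(22, 37)}
Difference: {(12, 4), (23, 9), (6, 14)} with {(22, 37)} → {(12, 4), (23, 9), (6, 14)}
Union: {(12, 4), (23, 9), (6, 14)} with {(10, 40), (18, 3), (23, 13), (3, 6), (30, 12)} → {(10, 40), (12, 4), (18, 3), (23, 13), (23, 9), (3, 6), (30, 12), (6, 14)}

{(10, 40), (12, 4), (18, 3), (23, 13), (23, 9), (3, 6), (30, 12), (6, 14)}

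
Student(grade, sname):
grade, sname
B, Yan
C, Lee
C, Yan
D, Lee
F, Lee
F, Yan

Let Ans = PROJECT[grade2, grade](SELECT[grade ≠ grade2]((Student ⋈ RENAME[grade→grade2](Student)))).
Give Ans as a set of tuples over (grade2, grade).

ρ[grade→grade2]: schema becomes (grade2, sname); tuples unchanged.
Joining Student and RENAME[grade→grade2](Student) on sname yields {(B, Yan, B), (B, Yan, C), (B, Yan, F), (C, Lee, C), (C, Lee, D), (C, Lee, F), (C, Yan, B), (C, Yan, C), (C, Yan, F), (D, Lee, C), (D, Lee, D), (D, Lee, F), (F, Lee, C), (F, Lee, D), (F, Lee, F), (F, Yan, B), (F, Yan, C), (F, Yan, F)}.
σ[grade ≠ grade2]: keep tuples satisfying grade ≠ grade2 → {(B, Yan, C), (B, Yan, F), (C, Lee, D), (C, Lee, F), (C, Yan, B), (C, Yan, F), (D, Lee, C), (D, Lee, F), (F, Lee, C), (F, Lee, D), (F, Yan, B), (F, Yan, C)}
π[grade2, grade]: project onto (grade2, grade) (2 duplicate(s) eliminated) → {(B, C), (B, F), (C, B), (C, D), (C, F), (D, C), (D, F), (F, B), (F, C), (F, D)}

{(B, C), (B, F), (C, B), (C, D), (C, F), (D, C), (D, F), (F, B), (F, C), (F, D)}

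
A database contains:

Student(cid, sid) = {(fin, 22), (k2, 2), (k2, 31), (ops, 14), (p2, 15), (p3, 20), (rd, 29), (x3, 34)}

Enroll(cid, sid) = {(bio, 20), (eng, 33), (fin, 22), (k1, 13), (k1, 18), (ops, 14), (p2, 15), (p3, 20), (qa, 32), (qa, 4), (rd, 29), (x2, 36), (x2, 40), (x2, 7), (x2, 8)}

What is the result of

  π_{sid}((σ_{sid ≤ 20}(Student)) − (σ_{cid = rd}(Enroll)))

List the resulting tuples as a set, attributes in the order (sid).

{14, 15, 2, 20}

Apply σ_{sid ≤ 20}; surviving tuples: {(k2, 2), (ops, 14), (p2, 15), (p3, 20)}
Apply σ_{cid = rd}; surviving tuples: {(rd, 29)}
Difference: {(k2, 2), (ops, 14), (p2, 15), (p3, 20)} with {(rd, 29)} → {(k2, 2), (ops, 14), (p2, 15), (p3, 20)}
Keep only column(s) sid: {14, 15, 2, 20}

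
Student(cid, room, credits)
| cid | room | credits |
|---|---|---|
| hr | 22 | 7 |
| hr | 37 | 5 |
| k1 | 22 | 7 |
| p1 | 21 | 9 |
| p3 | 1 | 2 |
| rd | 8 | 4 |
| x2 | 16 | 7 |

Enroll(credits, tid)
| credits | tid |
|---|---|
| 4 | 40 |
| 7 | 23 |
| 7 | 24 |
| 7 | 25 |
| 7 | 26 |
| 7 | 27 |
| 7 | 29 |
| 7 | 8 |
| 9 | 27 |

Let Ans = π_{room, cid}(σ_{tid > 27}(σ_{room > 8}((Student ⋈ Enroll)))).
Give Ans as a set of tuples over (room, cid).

Student ⋈ Enroll (natural join on credits): {(hr, 22, 7, 23), (hr, 22, 7, 24), (hr, 22, 7, 25), (hr, 22, 7, 26), (hr, 22, 7, 27), (hr, 22, 7, 29), (hr, 22, 7, 8), (k1, 22, 7, 23), (k1, 22, 7, 24), (k1, 22, 7, 25), (k1, 22, 7, 26), (k1, 22, 7, 27), (k1, 22, 7, 29), (k1, 22, 7, 8), (p1, 21, 9, 27), (rd, 8, 4, 40), (x2, 16, 7, 23), (x2, 16, 7, 24), (x2, 16, 7, 25), (x2, 16, 7, 26), (x2, 16, 7, 27), (x2, 16, 7, 29), (x2, 16, 7, 8)}
Filtering on room > 8 leaves {(hr, 22, 7, 23), (hr, 22, 7, 24), (hr, 22, 7, 25), (hr, 22, 7, 26), (hr, 22, 7, 27), (hr, 22, 7, 29), (hr, 22, 7, 8), (k1, 22, 7, 23), (k1, 22, 7, 24), (k1, 22, 7, 25), (k1, 22, 7, 26), (k1, 22, 7, 27), (k1, 22, 7, 29), (k1, 22, 7, 8), (p1, 21, 9, 27), (x2, 16, 7, 23), (x2, 16, 7, 24), (x2, 16, 7, 25), (x2, 16, 7, 26), (x2, 16, 7, 27), (x2, 16, 7, 29), (x2, 16, 7, 8)}.
Filtering on tid > 27 leaves {(hr, 22, 7, 29), (k1, 22, 7, 29), (x2, 16, 7, 29)}.
Projecting to room, cid: {(16, x2), (22, hr), (22, k1)}

{(16, x2), (22, hr), (22, k1)}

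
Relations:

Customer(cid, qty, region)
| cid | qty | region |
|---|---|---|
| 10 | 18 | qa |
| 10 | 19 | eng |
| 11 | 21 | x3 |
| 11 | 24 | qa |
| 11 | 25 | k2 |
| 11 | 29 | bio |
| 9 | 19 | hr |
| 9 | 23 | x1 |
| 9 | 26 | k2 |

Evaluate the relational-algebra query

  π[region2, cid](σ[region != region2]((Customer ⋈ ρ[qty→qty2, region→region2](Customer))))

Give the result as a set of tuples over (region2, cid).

ρ[qty→qty2, region→region2]: schema becomes (cid, qty2, region2); tuples unchanged.
Customer ⋈ ρ[qty→qty2, region→region2](Customer) (natural join on cid): {(10, 18, qa, 18, qa), (10, 18, qa, 19, eng), (10, 19, eng, 18, qa), (10, 19, eng, 19, eng), (11, 21, x3, 21, x3), (11, 21, x3, 24, qa), (11, 21, x3, 25, k2), (11, 21, x3, 29, bio), (11, 24, qa, 21, x3), (11, 24, qa, 24, qa), (11, 24, qa, 25, k2), (11, 24, qa, 29, bio), (11, 25, k2, 21, x3), (11, 25, k2, 24, qa), (11, 25, k2, 25, k2), (11, 25, k2, 29, bio), (11, 29, bio, 21, x3), (11, 29, bio, 24, qa), (11, 29, bio, 25, k2), (11, 29, bio, 29, bio), (9, 19, hr, 19, hr), (9, 19, hr, 23, x1), (9, 19, hr, 26, k2), (9, 23, x1, 19, hr), (9, 23, x1, 23, x1), (9, 23, x1, 26, k2), (9, 26, k2, 19, hr), (9, 26, k2, 23, x1), (9, 26, k2, 26, k2)}
Filtering on region != region2 leaves {(10, 18, qa, 19, eng), (10, 19, eng, 18, qa), (11, 21, x3, 24, qa), (11, 21, x3, 25, k2), (11, 21, x3, 29, bio), (11, 24, qa, 21, x3), (11, 24, qa, 25, k2), (11, 24, qa, 29, bio), (11, 25, k2, 21, x3), (11, 25, k2, 24, qa), (11, 25, k2, 29, bio), (11, 29, bio, 21, x3), (11, 29, bio, 24, qa), (11, 29, bio, 25, k2), (9, 19, hr, 23, x1), (9, 19, hr, 26, k2), (9, 23, x1, 19, hr), (9, 23, x1, 26, k2), (9, 26, k2, 19, hr), (9, 26, k2, 23, x1)}.
Projecting to region2, cid (11 duplicate(s) eliminated): {(bio, 11), (eng, 10), (hr, 9), (k2, 11), (k2, 9), (qa, 10), (qa, 11), (x1, 9), (x3, 11)}

{(bio, 11), (eng, 10), (hr, 9), (k2, 11), (k2, 9), (qa, 10), (qa, 11), (x1, 9), (x3, 11)}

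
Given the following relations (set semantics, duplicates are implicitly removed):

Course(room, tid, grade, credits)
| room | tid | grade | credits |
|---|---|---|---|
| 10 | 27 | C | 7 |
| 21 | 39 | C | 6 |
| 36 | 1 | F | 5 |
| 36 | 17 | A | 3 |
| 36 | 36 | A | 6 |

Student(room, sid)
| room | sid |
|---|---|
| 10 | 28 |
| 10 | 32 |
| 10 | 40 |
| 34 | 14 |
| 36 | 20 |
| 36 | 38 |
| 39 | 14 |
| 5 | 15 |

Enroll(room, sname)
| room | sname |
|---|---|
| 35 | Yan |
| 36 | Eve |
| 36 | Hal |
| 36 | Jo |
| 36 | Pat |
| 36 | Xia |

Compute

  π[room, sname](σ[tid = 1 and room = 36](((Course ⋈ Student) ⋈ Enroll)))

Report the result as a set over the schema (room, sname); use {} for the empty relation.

Natural join on room: {(10, 27, C, 7, 28), (10, 27, C, 7, 32), (10, 27, C, 7, 40), (36, 1, F, 5, 20), (36, 1, F, 5, 38), (36, 17, A, 3, 20), (36, 17, A, 3, 38), (36, 36, A, 6, 20), (36, 36, A, 6, 38)}
Natural join on room: {(36, 1, F, 5, 20, Eve), (36, 1, F, 5, 20, Hal), (36, 1, F, 5, 20, Jo), (36, 1, F, 5, 20, Pat), (36, 1, F, 5, 20, Xia), (36, 1, F, 5, 38, Eve), (36, 1, F, 5, 38, Hal), (36, 1, F, 5, 38, Jo), (36, 1, F, 5, 38, Pat), (36, 1, F, 5, 38, Xia), (36, 17, A, 3, 20, Eve), (36, 17, A, 3, 20, Hal), (36, 17, A, 3, 20, Jo), (36, 17, A, 3, 20, Pat), (36, 17, A, 3, 20, Xia), (36, 17, A, 3, 38, Eve), (36, 17, A, 3, 38, Hal), (36, 17, A, 3, 38, Jo), (36, 17, A, 3, 38, Pat), (36, 17, A, 3, 38, Xia), (36, 36, A, 6, 20, Eve), (36, 36, A, 6, 20, Hal), (36, 36, A, 6, 20, Jo), (36, 36, A, 6, 20, Pat), (36, 36, A, 6, 20, Xia), (36, 36, A, 6, 38, Eve), (36, 36, A, 6, 38, Hal), (36, 36, A, 6, 38, Jo), (36, 36, A, 6, 38, Pat), (36, 36, A, 6, 38, Xia)}
Selection tid = 1 and room = 36: {(36, 1, F, 5, 20, Eve), (36, 1, F, 5, 20, Hal), (36, 1, F, 5, 20, Jo), (36, 1, F, 5, 20, Pat), (36, 1, F, 5, 20, Xia), (36, 1, F, 5, 38, Eve), (36, 1, F, 5, 38, Hal), (36, 1, F, 5, 38, Jo), (36, 1, F, 5, 38, Pat), (36, 1, F, 5, 38, Xia)}
Projecting to room, sname (5 duplicate(s) eliminated): {(36, Eve), (36, Hal), (36, Jo), (36, Pat), (36, Xia)}

{(36, Eve), (36, Hal), (36, Jo), (36, Pat), (36, Xia)}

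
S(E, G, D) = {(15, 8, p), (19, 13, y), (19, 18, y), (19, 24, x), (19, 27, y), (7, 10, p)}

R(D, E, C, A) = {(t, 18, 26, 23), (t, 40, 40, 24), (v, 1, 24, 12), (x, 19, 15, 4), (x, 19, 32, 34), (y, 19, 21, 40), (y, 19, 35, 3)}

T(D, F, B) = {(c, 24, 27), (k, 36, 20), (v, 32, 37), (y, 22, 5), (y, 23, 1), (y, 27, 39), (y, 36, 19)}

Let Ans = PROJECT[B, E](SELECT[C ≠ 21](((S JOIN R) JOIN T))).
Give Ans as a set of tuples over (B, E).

{(1, 19), (19, 19), (39, 19), (5, 19)}

S ⋈ R (natural join on E, D): {(19, 13, y, 21, 40), (19, 13, y, 35, 3), (19, 18, y, 21, 40), (19, 18, y, 35, 3), (19, 24, x, 15, 4), (19, 24, x, 32, 34), (19, 27, y, 21, 40), (19, 27, y, 35, 3)}
(S JOIN R) ⋈ T (natural join on D): {(19, 13, y, 21, 40, 22, 5), (19, 13, y, 21, 40, 23, 1), (19, 13, y, 21, 40, 27, 39), (19, 13, y, 21, 40, 36, 19), (19, 13, y, 35, 3, 22, 5), (19, 13, y, 35, 3, 23, 1), (19, 13, y, 35, 3, 27, 39), (19, 13, y, 35, 3, 36, 19), (19, 18, y, 21, 40, 22, 5), (19, 18, y, 21, 40, 23, 1), (19, 18, y, 21, 40, 27, 39), (19, 18, y, 21, 40, 36, 19), (19, 18, y, 35, 3, 22, 5), (19, 18, y, 35, 3, 23, 1), (19, 18, y, 35, 3, 27, 39), (19, 18, y, 35, 3, 36, 19), (19, 27, y, 21, 40, 22, 5), (19, 27, y, 21, 40, 23, 1), (19, 27, y, 21, 40, 27, 39), (19, 27, y, 21, 40, 36, 19), (19, 27, y, 35, 3, 22, 5), (19, 27, y, 35, 3, 23, 1), (19, 27, y, 35, 3, 27, 39), (19, 27, y, 35, 3, 36, 19)}
Apply σ_{C ≠ 21}; surviving tuples: {(19, 13, y, 35, 3, 22, 5), (19, 13, y, 35, 3, 23, 1), (19, 13, y, 35, 3, 27, 39), (19, 13, y, 35, 3, 36, 19), (19, 18, y, 35, 3, 22, 5), (19, 18, y, 35, 3, 23, 1), (19, 18, y, 35, 3, 27, 39), (19, 18, y, 35, 3, 36, 19), (19, 27, y, 35, 3, 22, 5), (19, 27, y, 35, 3, 23, 1), (19, 27, y, 35, 3, 27, 39), (19, 27, y, 35, 3, 36, 19)}
Projecting to B, E (8 duplicate(s) eliminated): {(1, 19), (19, 19), (39, 19), (5, 19)}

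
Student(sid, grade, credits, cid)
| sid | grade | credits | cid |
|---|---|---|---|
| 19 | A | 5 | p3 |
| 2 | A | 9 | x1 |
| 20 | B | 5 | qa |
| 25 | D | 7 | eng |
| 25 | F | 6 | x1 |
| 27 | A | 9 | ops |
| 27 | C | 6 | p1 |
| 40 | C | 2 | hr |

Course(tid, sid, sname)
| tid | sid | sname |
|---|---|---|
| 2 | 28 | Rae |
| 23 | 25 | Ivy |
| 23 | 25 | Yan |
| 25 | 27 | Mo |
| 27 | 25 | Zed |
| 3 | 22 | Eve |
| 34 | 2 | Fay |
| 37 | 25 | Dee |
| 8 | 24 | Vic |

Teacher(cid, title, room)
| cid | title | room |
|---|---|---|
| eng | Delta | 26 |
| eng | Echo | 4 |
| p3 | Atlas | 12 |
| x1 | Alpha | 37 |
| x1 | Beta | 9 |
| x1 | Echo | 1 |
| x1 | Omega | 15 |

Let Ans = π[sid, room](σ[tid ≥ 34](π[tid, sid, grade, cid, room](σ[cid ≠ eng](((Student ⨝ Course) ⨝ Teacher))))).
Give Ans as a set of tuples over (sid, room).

{(2, 1), (2, 15), (2, 37), (2, 9), (25, 1), (25, 15), (25, 37), (25, 9)}

Natural join on sid: {(2, A, 9, x1, 34, Fay), (25, D, 7, eng, 23, Ivy), (25, D, 7, eng, 23, Yan), (25, D, 7, eng, 27, Zed), (25, D, 7, eng, 37, Dee), (25, F, 6, x1, 23, Ivy), (25, F, 6, x1, 23, Yan), (25, F, 6, x1, 27, Zed), (25, F, 6, x1, 37, Dee), (27, A, 9, ops, 25, Mo), (27, C, 6, p1, 25, Mo)}
Natural join on cid: {(2, A, 9, x1, 34, Fay, Alpha, 37), (2, A, 9, x1, 34, Fay, Beta, 9), (2, A, 9, x1, 34, Fay, Echo, 1), (2, A, 9, x1, 34, Fay, Omega, 15), (25, D, 7, eng, 23, Ivy, Delta, 26), (25, D, 7, eng, 23, Ivy, Echo, 4), (25, D, 7, eng, 23, Yan, Delta, 26), (25, D, 7, eng, 23, Yan, Echo, 4), (25, D, 7, eng, 27, Zed, Delta, 26), (25, D, 7, eng, 27, Zed, Echo, 4), (25, D, 7, eng, 37, Dee, Delta, 26), (25, D, 7, eng, 37, Dee, Echo, 4), (25, F, 6, x1, 23, Ivy, Alpha, 37), (25, F, 6, x1, 23, Ivy, Beta, 9), (25, F, 6, x1, 23, Ivy, Echo, 1), (25, F, 6, x1, 23, Ivy, Omega, 15), (25, F, 6, x1, 23, Yan, Alpha, 37), (25, F, 6, x1, 23, Yan, Beta, 9), (25, F, 6, x1, 23, Yan, Echo, 1), (25, F, 6, x1, 23, Yan, Omega, 15), (25, F, 6, x1, 27, Zed, Alpha, 37), (25, F, 6, x1, 27, Zed, Beta, 9), (25, F, 6, x1, 27, Zed, Echo, 1), (25, F, 6, x1, 27, Zed, Omega, 15), (25, F, 6, x1, 37, Dee, Alpha, 37), (25, F, 6, x1, 37, Dee, Beta, 9), (25, F, 6, x1, 37, Dee, Echo, 1), (25, F, 6, x1, 37, Dee, Omega, 15)}
Apply σ_{cid ≠ eng}; surviving tuples: {(2, A, 9, x1, 34, Fay, Alpha, 37), (2, A, 9, x1, 34, Fay, Beta, 9), (2, A, 9, x1, 34, Fay, Echo, 1), (2, A, 9, x1, 34, Fay, Omega, 15), (25, F, 6, x1, 23, Ivy, Alpha, 37), (25, F, 6, x1, 23, Ivy, Beta, 9), (25, F, 6, x1, 23, Ivy, Echo, 1), (25, F, 6, x1, 23, Ivy, Omega, 15), (25, F, 6, x1, 23, Yan, Alpha, 37), (25, F, 6, x1, 23, Yan, Beta, 9), (25, F, 6, x1, 23, Yan, Echo, 1), (25, F, 6, x1, 23, Yan, Omega, 15), (25, F, 6, x1, 27, Zed, Alpha, 37), (25, F, 6, x1, 27, Zed, Beta, 9), (25, F, 6, x1, 27, Zed, Echo, 1), (25, F, 6, x1, 27, Zed, Omega, 15), (25, F, 6, x1, 37, Dee, Alpha, 37), (25, F, 6, x1, 37, Dee, Beta, 9), (25, F, 6, x1, 37, Dee, Echo, 1), (25, F, 6, x1, 37, Dee, Omega, 15)}
Keep only column(s) tid, sid, grade, cid, room (4 duplicate(s) eliminated): {(23, 25, F, x1, 1), (23, 25, F, x1, 15), (23, 25, F, x1, 37), (23, 25, F, x1, 9), (27, 25, F, x1, 1), (27, 25, F, x1, 15), (27, 25, F, x1, 37), (27, 25, F, x1, 9), (34, 2, A, x1, 1), (34, 2, A, x1, 15), (34, 2, A, x1, 37), (34, 2, A, x1, 9), (37, 25, F, x1, 1), (37, 25, F, x1, 15), (37, 25, F, x1, 37), (37, 25, F, x1, 9)}
Apply σ_{tid ≥ 34}; surviving tuples: {(34, 2, A, x1, 1), (34, 2, A, x1, 15), (34, 2, A, x1, 37), (34, 2, A, x1, 9), (37, 25, F, x1, 1), (37, 25, F, x1, 15), (37, 25, F, x1, 37), (37, 25, F, x1, 9)}
Keep only column(s) sid, room: {(2, 1), (2, 15), (2, 37), (2, 9), (25, 1), (25, 15), (25, 37), (25, 9)}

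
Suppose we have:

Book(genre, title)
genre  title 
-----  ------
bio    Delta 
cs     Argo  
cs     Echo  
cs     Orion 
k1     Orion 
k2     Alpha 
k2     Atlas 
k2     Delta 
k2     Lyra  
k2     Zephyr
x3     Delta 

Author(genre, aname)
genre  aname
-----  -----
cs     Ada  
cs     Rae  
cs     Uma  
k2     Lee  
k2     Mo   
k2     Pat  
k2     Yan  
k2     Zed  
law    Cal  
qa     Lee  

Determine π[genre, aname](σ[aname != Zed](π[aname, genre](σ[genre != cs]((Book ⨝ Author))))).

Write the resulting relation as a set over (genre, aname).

Natural join on genre: {(cs, Argo, Ada), (cs, Argo, Rae), (cs, Argo, Uma), (cs, Echo, Ada), (cs, Echo, Rae), (cs, Echo, Uma), (cs, Orion, Ada), (cs, Orion, Rae), (cs, Orion, Uma), (k2, Alpha, Lee), (k2, Alpha, Mo), (k2, Alpha, Pat), (k2, Alpha, Yan), (k2, Alpha, Zed), (k2, Atlas, Lee), (k2, Atlas, Mo), (k2, Atlas, Pat), (k2, Atlas, Yan), (k2, Atlas, Zed), (k2, Delta, Lee), (k2, Delta, Mo), (k2, Delta, Pat), (k2, Delta, Yan), (k2, Delta, Zed), (k2, Lyra, Lee), (k2, Lyra, Mo), (k2, Lyra, Pat), (k2, Lyra, Yan), (k2, Lyra, Zed), (k2, Zephyr, Lee), (k2, Zephyr, Mo), (k2, Zephyr, Pat), (k2, Zephyr, Yan), (k2, Zephyr, Zed)}
Selection genre != cs: {(k2, Alpha, Lee), (k2, Alpha, Mo), (k2, Alpha, Pat), (k2, Alpha, Yan), (k2, Alpha, Zed), (k2, Atlas, Lee), (k2, Atlas, Mo), (k2, Atlas, Pat), (k2, Atlas, Yan), (k2, Atlas, Zed), (k2, Delta, Lee), (k2, Delta, Mo), (k2, Delta, Pat), (k2, Delta, Yan), (k2, Delta, Zed), (k2, Lyra, Lee), (k2, Lyra, Mo), (k2, Lyra, Pat), (k2, Lyra, Yan), (k2, Lyra, Zed), (k2, Zephyr, Lee), (k2, Zephyr, Mo), (k2, Zephyr, Pat), (k2, Zephyr, Yan), (k2, Zephyr, Zed)}
π_{aname, genre} gives {(Lee, k2), (Mo, k2), (Pat, k2), (Yan, k2), (Zed, k2)} (20 duplicate(s) eliminated).
Selection aname != Zed: {(Lee, k2), (Mo, k2), (Pat, k2), (Yan, k2)}
π_{genre, aname} gives {(k2, Lee), (k2, Mo), (k2, Pat), (k2, Yan)}.

{(k2, Lee), (k2, Mo), (k2, Pat), (k2, Yan)}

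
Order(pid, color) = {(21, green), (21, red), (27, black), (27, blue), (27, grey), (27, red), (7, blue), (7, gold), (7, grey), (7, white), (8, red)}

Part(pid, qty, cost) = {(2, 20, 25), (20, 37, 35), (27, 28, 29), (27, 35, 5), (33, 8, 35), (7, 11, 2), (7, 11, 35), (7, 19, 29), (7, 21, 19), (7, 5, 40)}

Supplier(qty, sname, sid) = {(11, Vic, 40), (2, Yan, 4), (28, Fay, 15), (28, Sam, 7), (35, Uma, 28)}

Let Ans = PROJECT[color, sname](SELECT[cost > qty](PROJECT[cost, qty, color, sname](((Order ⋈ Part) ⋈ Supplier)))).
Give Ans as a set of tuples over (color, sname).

{(black, Fay), (black, Sam), (blue, Fay), (blue, Sam), (blue, Vic), (gold, Vic), (grey, Fay), (grey, Sam), (grey, Vic), (red, Fay), (red, Sam), (white, Vic)}

Natural join on pid: {(27, black, 28, 29), (27, black, 35, 5), (27, blue, 28, 29), (27, blue, 35, 5), (27, grey, 28, 29), (27, grey, 35, 5), (27, red, 28, 29), (27, red, 35, 5), (7, blue, 11, 2), (7, blue, 11, 35), (7, blue, 19, 29), (7, blue, 21, 19), (7, blue, 5, 40), (7, gold, 11, 2), (7, gold, 11, 35), (7, gold, 19, 29), (7, gold, 21, 19), (7, gold, 5, 40), (7, grey, 11, 2), (7, grey, 11, 35), (7, grey, 19, 29), (7, grey, 21, 19), (7, grey, 5, 40), (7, white, 11, 2), (7, white, 11, 35), (7, white, 19, 29), (7, white, 21, 19), (7, white, 5, 40)}
Natural join on qty: {(27, black, 28, 29, Fay, 15), (27, black, 28, 29, Sam, 7), (27, black, 35, 5, Uma, 28), (27, blue, 28, 29, Fay, 15), (27, blue, 28, 29, Sam, 7), (27, blue, 35, 5, Uma, 28), (27, grey, 28, 29, Fay, 15), (27, grey, 28, 29, Sam, 7), (27, grey, 35, 5, Uma, 28), (27, red, 28, 29, Fay, 15), (27, red, 28, 29, Sam, 7), (27, red, 35, 5, Uma, 28), (7, blue, 11, 2, Vic, 40), (7, blue, 11, 35, Vic, 40), (7, gold, 11, 2, Vic, 40), (7, gold, 11, 35, Vic, 40), (7, grey, 11, 2, Vic, 40), (7, grey, 11, 35, Vic, 40), (7, white, 11, 2, Vic, 40), (7, white, 11, 35, Vic, 40)}
Projecting to cost, qty, color, sname: {(2, 11, blue, Vic), (2, 11, gold, Vic), (2, 11, grey, Vic), (2, 11, white, Vic), (29, 28, black, Fay), (29, 28, black, Sam), (29, 28, blue, Fay), (29, 28, blue, Sam), (29, 28, grey, Fay), (29, 28, grey, Sam), (29, 28, red, Fay), (29, 28, red, Sam), (35, 11, blue, Vic), (35, 11, gold, Vic), (35, 11, grey, Vic), (35, 11, white, Vic), (5, 35, black, Uma), (5, 35, blue, Uma), (5, 35, grey, Uma), (5, 35, red, Uma)}
Filtering on cost > qty leaves {(29, 28, black, Fay), (29, 28, black, Sam), (29, 28, blue, Fay), (29, 28, blue, Sam), (29, 28, grey, Fay), (29, 28, grey, Sam), (29, 28, red, Fay), (29, 28, red, Sam), (35, 11, blue, Vic), (35, 11, gold, Vic), (35, 11, grey, Vic), (35, 11, white, Vic)}.
Projecting to color, sname: {(black, Fay), (black, Sam), (blue, Fay), (blue, Sam), (blue, Vic), (gold, Vic), (grey, Fay), (grey, Sam), (grey, Vic), (red, Fay), (red, Sam), (white, Vic)}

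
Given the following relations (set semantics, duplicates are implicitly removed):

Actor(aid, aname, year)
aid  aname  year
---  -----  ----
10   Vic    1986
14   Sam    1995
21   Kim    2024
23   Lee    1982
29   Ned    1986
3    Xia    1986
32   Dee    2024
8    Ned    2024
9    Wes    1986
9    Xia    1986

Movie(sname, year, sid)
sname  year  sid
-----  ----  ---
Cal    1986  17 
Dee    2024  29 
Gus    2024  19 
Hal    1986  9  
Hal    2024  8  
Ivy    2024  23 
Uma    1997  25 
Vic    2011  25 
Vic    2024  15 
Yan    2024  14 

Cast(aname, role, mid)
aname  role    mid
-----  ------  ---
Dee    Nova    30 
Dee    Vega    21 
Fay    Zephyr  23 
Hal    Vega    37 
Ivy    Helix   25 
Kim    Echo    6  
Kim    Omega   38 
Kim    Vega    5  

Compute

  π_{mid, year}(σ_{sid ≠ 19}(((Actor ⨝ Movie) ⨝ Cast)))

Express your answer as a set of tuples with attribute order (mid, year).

Actor ⋈ Movie (natural join on year): {(10, Vic, 1986, Cal, 17), (10, Vic, 1986, Hal, 9), (21, Kim, 2024, Dee, 29), (21, Kim, 2024, Gus, 19), (21, Kim, 2024, Hal, 8), (21, Kim, 2024, Ivy, 23), (21, Kim, 2024, Vic, 15), (21, Kim, 2024, Yan, 14), (29, Ned, 1986, Cal, 17), (29, Ned, 1986, Hal, 9), (3, Xia, 1986, Cal, 17), (3, Xia, 1986, Hal, 9), (32, Dee, 2024, Dee, 29), (32, Dee, 2024, Gus, 19), (32, Dee, 2024, Hal, 8), (32, Dee, 2024, Ivy, 23), (32, Dee, 2024, Vic, 15), (32, Dee, 2024, Yan, 14), (8, Ned, 2024, Dee, 29), (8, Ned, 2024, Gus, 19), (8, Ned, 2024, Hal, 8), (8, Ned, 2024, Ivy, 23), (8, Ned, 2024, Vic, 15), (8, Ned, 2024, Yan, 14), (9, Wes, 1986, Cal, 17), (9, Wes, 1986, Hal, 9), (9, Xia, 1986, Cal, 17), (9, Xia, 1986, Hal, 9)}
(Actor ⨝ Movie) ⋈ Cast (natural join on aname): {(21, Kim, 2024, Dee, 29, Echo, 6), (21, Kim, 2024, Dee, 29, Omega, 38), (21, Kim, 2024, Dee, 29, Vega, 5), (21, Kim, 2024, Gus, 19, Echo, 6), (21, Kim, 2024, Gus, 19, Omega, 38), (21, Kim, 2024, Gus, 19, Vega, 5), (21, Kim, 2024, Hal, 8, Echo, 6), (21, Kim, 2024, Hal, 8, Omega, 38), (21, Kim, 2024, Hal, 8, Vega, 5), (21, Kim, 2024, Ivy, 23, Echo, 6), (21, Kim, 2024, Ivy, 23, Omega, 38), (21, Kim, 2024, Ivy, 23, Vega, 5), (21, Kim, 2024, Vic, 15, Echo, 6), (21, Kim, 2024, Vic, 15, Omega, 38), (21, Kim, 2024, Vic, 15, Vega, 5), (21, Kim, 2024, Yan, 14, Echo, 6), (21, Kim, 2024, Yan, 14, Omega, 38), (21, Kim, 2024, Yan, 14, Vega, 5), (32, Dee, 2024, Dee, 29, Nova, 30), (32, Dee, 2024, Dee, 29, Vega, 21), (32, Dee, 2024, Gus, 19, Nova, 30), (32, Dee, 2024, Gus, 19, Vega, 21), (32, Dee, 2024, Hal, 8, Nova, 30), (32, Dee, 2024, Hal, 8, Vega, 21), (32, Dee, 2024, Ivy, 23, Nova, 30), (32, Dee, 2024, Ivy, 23, Vega, 21), (32, Dee, 2024, Vic, 15, Nova, 30), (32, Dee, 2024, Vic, 15, Vega, 21), (32, Dee, 2024, Yan, 14, Nova, 30), (32, Dee, 2024, Yan, 14, Vega, 21)}
Apply σ_{sid ≠ 19}; surviving tuples: {(21, Kim, 2024, Dee, 29, Echo, 6), (21, Kim, 2024, Dee, 29, Omega, 38), (21, Kim, 2024, Dee, 29, Vega, 5), (21, Kim, 2024, Hal, 8, Echo, 6), (21, Kim, 2024, Hal, 8, Omega, 38), (21, Kim, 2024, Hal, 8, Vega, 5), (21, Kim, 2024, Ivy, 23, Echo, 6), (21, Kim, 2024, Ivy, 23, Omega, 38), (21, Kim, 2024, Ivy, 23, Vega, 5), (21, Kim, 2024, Vic, 15, Echo, 6), (21, Kim, 2024, Vic, 15, Omega, 38), (21, Kim, 2024, Vic, 15, Vega, 5), (21, Kim, 2024, Yan, 14, Echo, 6), (21, Kim, 2024, Yan, 14, Omega, 38), (21, Kim, 2024, Yan, 14, Vega, 5), (32, Dee, 2024, Dee, 29, Nova, 30), (32, Dee, 2024, Dee, 29, Vega, 21), (32, Dee, 2024, Hal, 8, Nova, 30), (32, Dee, 2024, Hal, 8, Vega, 21), (32, Dee, 2024, Ivy, 23, Nova, 30), (32, Dee, 2024, Ivy, 23, Vega, 21), (32, Dee, 2024, Vic, 15, Nova, 30), (32, Dee, 2024, Vic, 15, Vega, 21), (32, Dee, 2024, Yan, 14, Nova, 30), (32, Dee, 2024, Yan, 14, Vega, 21)}
Keep only column(s) mid, year (20 duplicate(s) eliminated): {(21, 2024), (30, 2024), (38, 2024), (5, 2024), (6, 2024)}

{(21, 2024), (30, 2024), (38, 2024), (5, 2024), (6, 2024)}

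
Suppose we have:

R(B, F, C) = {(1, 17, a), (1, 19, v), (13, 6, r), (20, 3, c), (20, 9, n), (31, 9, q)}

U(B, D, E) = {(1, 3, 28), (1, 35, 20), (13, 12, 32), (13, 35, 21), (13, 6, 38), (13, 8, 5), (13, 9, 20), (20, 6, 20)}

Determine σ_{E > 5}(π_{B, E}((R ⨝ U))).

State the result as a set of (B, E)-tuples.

R ⋈ U (natural join on B): {(1, 17, a, 3, 28), (1, 17, a, 35, 20), (1, 19, v, 3, 28), (1, 19, v, 35, 20), (13, 6, r, 12, 32), (13, 6, r, 35, 21), (13, 6, r, 6, 38), (13, 6, r, 8, 5), (13, 6, r, 9, 20), (20, 3, c, 6, 20), (20, 9, n, 6, 20)}
Keep only column(s) B, E (3 duplicate(s) eliminated): {(1, 20), (1, 28), (13, 20), (13, 21), (13, 32), (13, 38), (13, 5), (20, 20)}
σ[E > 5]: keep tuples satisfying E > 5 → {(1, 20), (1, 28), (13, 20), (13, 21), (13, 32), (13, 38), (20, 20)}

{(1, 20), (1, 28), (13, 20), (13, 21), (13, 32), (13, 38), (20, 20)}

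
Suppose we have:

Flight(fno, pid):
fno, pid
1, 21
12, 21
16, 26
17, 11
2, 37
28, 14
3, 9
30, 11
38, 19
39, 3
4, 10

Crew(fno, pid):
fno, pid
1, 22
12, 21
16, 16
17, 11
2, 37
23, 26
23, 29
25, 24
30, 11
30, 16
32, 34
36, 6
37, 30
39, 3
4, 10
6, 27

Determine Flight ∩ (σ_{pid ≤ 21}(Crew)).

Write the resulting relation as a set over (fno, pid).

σ[pid ≤ 21]: keep tuples satisfying pid ≤ 21 → {(12, 21), (16, 16), (17, 11), (30, 11), (30, 16), (36, 6), (39, 3), (4, 10)}
Set intersection of the two operands is {(12, 21), (17, 11), (30, 11), (39, 3), (4, 10)}.

{(12, 21), (17, 11), (30, 11), (39, 3), (4, 10)}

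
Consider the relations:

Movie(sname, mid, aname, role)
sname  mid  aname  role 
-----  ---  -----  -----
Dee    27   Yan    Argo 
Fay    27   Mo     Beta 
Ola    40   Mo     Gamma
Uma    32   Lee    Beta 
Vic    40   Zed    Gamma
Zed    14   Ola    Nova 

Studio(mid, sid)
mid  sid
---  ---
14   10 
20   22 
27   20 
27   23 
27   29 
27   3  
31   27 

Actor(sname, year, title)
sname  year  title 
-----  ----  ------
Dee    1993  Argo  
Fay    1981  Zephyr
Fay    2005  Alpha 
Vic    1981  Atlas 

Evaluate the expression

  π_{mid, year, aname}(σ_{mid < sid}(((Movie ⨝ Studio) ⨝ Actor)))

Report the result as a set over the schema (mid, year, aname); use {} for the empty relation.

Natural join on mid: {(Dee, 27, Yan, Argo, 20), (Dee, 27, Yan, Argo, 23), (Dee, 27, Yan, Argo, 29), (Dee, 27, Yan, Argo, 3), (Fay, 27, Mo, Beta, 20), (Fay, 27, Mo, Beta, 23), (Fay, 27, Mo, Beta, 29), (Fay, 27, Mo, Beta, 3), (Zed, 14, Ola, Nova, 10)}
Natural join on sname: {(Dee, 27, Yan, Argo, 20, 1993, Argo), (Dee, 27, Yan, Argo, 23, 1993, Argo), (Dee, 27, Yan, Argo, 29, 1993, Argo), (Dee, 27, Yan, Argo, 3, 1993, Argo), (Fay, 27, Mo, Beta, 20, 1981, Zephyr), (Fay, 27, Mo, Beta, 20, 2005, Alpha), (Fay, 27, Mo, Beta, 23, 1981, Zephyr), (Fay, 27, Mo, Beta, 23, 2005, Alpha), (Fay, 27, Mo, Beta, 29, 1981, Zephyr), (Fay, 27, Mo, Beta, 29, 2005, Alpha), (Fay, 27, Mo, Beta, 3, 1981, Zephyr), (Fay, 27, Mo, Beta, 3, 2005, Alpha)}
σ[mid < sid]: keep tuples satisfying mid < sid → {(Dee, 27, Yan, Argo, 29, 1993, Argo), (Fay, 27, Mo, Beta, 29, 1981, Zephyr), (Fay, 27, Mo, Beta, 29, 2005, Alpha)}
Projecting to mid, year, aname: {(27, 1981, Mo), (27, 1993, Yan), (27, 2005, Mo)}

{(27, 1981, Mo), (27, 1993, Yan), (27, 2005, Mo)}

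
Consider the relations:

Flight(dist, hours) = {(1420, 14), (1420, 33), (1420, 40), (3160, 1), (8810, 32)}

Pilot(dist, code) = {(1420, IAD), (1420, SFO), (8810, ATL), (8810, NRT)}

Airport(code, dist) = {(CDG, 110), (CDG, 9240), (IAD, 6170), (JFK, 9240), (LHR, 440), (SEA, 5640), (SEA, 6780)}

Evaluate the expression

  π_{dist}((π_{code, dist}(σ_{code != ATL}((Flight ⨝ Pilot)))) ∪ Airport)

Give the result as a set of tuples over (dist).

Flight ⋈ Pilot (natural join on dist): {(1420, 14, IAD), (1420, 14, SFO), (1420, 33, IAD), (1420, 33, SFO), (1420, 40, IAD), (1420, 40, SFO), (8810, 32, ATL), (8810, 32, NRT)}
Selection code != ATL: {(1420, 14, IAD), (1420, 14, SFO), (1420, 33, IAD), (1420, 33, SFO), (1420, 40, IAD), (1420, 40, SFO), (8810, 32, NRT)}
π[code, dist]: project onto (code, dist) (4 duplicate(s) eliminated) → {(IAD, 1420), (NRT, 8810), (SFO, 1420)}
Set union of the two operands is {(CDG, 110), (CDG, 9240), (IAD, 1420), (IAD, 6170), (JFK, 9240), (LHR, 440), (NRT, 8810), (SEA, 5640), (SEA, 6780), (SFO, 1420)}.
π[dist]: project onto (dist) (2 duplicate(s) eliminated) → {110, 1420, 440, 5640, 6170, 6780, 8810, 9240}

{110, 1420, 440, 5640, 6170, 6780, 8810, 9240}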